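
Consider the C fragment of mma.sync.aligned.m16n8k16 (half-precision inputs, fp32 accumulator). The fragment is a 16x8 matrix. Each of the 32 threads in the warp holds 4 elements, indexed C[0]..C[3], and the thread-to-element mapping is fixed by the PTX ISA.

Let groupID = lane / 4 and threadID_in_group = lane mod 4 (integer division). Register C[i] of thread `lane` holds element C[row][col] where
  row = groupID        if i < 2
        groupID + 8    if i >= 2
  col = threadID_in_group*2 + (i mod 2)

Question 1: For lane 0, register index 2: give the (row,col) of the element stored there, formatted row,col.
8,0

lane 0⇒0/4=0, 0 mod 4=0
i=2  r:0+8⇒8  c:2·0+0⇒0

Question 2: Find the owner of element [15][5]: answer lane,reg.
r=15⇒gr=7,Rb=1  c=5⇒th=2,odd=1
L=7*4+2=30  i=1*2+1=3

30,3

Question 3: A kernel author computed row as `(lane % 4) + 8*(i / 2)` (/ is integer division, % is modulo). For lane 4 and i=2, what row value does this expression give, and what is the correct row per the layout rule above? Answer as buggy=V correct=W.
buggy=8 correct=9

`(lane % 4) + 8*(i / 2)`[4,2]->8
lane 4->4/4=1, 4 mod 4=0
i=2  r:1+8->9  c:2·0+0->0
row: 8 vs 9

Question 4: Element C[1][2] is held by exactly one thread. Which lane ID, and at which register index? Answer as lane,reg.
5,0

r=1->g=1,rb=0  c=2->t=1,b0=0
L=1*4+1=5  i=0*2+0=0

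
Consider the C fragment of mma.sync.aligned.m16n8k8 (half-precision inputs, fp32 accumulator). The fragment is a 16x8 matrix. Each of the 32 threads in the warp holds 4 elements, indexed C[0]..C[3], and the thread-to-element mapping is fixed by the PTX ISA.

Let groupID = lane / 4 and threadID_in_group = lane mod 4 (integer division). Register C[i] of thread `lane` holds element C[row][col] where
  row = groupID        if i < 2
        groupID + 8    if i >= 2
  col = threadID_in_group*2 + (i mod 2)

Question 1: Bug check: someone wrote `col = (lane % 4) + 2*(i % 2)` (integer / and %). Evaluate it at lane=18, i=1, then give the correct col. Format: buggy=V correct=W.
buggy=4 correct=5

`(lane % 4) + 2*(i % 2)`[18,1]=>4
lane 18: grp=4 (18/4), tig=2 (18%4)
i=1: r=4+0=4, c=2*2+1=5
col: 4 vs 5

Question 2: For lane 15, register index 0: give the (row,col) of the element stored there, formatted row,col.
lane 15: gid=3 (15/4), tid=3 (15%4)
i=0: r=3+0=3, c=3*2+0=6

3,6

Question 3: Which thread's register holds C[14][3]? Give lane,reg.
r: 14->gid=6,r8=1  c: 3->tid=1,i&1=1
L=6*4+1=25  i=1*2+1=3

25,3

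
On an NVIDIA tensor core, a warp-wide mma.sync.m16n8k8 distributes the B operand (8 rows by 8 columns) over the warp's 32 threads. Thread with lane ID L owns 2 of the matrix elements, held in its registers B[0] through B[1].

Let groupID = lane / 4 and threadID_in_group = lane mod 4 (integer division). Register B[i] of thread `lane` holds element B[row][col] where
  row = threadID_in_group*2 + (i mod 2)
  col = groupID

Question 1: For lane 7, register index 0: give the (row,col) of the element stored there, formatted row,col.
lane 7: g=1 (7/4), t=3 (7%4)
i=0: r=3*2+0=6, c=g=1

6,1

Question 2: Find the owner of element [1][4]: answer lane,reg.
c=4⇒gr=4  r=1⇒th=0,odd=1
L=4*4+0=16  i=1=1

16,1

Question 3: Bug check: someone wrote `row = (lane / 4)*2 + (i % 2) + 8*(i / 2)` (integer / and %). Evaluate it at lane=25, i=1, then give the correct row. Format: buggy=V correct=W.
`(lane / 4)*2 + (i % 2) + 8*(i / 2)`[25,1]→13
lane 25: G=6 (25/4), T=1 (25%4)
i=1: r=1*2+1=3, c=G=6
row: 13 vs 3

buggy=13 correct=3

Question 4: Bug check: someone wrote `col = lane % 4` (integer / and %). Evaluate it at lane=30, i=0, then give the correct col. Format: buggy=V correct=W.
`lane % 4`[30,0]=>2
lane 30: grp=7 (30/4), tig=2 (30%4)
i=0: r=2*2+0=4, c=grp=7
col: 2 vs 7

buggy=2 correct=7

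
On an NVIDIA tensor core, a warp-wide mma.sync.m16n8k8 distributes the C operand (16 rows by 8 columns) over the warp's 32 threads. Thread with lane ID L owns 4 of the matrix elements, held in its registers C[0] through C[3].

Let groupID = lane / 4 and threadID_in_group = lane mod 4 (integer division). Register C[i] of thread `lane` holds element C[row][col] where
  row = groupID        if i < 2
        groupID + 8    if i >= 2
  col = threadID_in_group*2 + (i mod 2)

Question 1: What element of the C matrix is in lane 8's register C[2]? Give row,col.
L=8=>grp=8>>2=2, tig=8&3=0
[2]=>row 2+8=10  col 0·2+0=0

10,0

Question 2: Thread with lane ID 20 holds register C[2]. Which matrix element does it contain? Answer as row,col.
lane 20->20/4=5, 20 mod 4=0
i=2  r:5+8->13  c:2·0+0->0

13,0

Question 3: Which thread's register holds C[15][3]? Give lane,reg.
r=15→G=7,rhi=1  c=3→T=1,p=1
L=7*4+1=29  i=1*2+1=3

29,3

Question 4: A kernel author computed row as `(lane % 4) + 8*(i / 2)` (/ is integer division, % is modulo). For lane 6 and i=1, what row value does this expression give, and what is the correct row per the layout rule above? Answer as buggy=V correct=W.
`(lane % 4) + 8*(i / 2)`[6,1]⇒2
lane 6: gr=1 (6/4), th=2 (6%4)
i=1: r=1+0=1, c=2*2+1=5
row: 2 vs 1

buggy=2 correct=1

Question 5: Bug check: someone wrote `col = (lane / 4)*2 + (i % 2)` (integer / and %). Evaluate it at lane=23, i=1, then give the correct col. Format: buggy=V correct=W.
`(lane / 4)*2 + (i % 2)`[23,1]⇒11
lane 23: gr=5 (23/4), th=3 (23%4)
i=1: r=5+0=5, c=3*2+1=7
col: 11 vs 7

buggy=11 correct=7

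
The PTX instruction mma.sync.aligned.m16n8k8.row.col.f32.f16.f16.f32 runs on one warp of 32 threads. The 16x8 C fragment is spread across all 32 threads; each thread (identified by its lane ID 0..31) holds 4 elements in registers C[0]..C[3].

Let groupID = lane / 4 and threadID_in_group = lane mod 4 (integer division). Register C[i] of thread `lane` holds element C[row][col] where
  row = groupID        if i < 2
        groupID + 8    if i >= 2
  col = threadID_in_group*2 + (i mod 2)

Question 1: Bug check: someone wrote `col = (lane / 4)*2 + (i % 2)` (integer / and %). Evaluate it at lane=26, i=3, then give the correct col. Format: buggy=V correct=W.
buggy=13 correct=5

`(lane / 4)*2 + (i % 2)`[26,3]->13
26: g=6,t=2
[3] (6+8,2*2+1) = (14,5)
col: 13 vs 5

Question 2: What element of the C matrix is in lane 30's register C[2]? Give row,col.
15,4

L=30⇒gr=30>>2=7, th=30&3=2
[2]⇒row 7+8=15  col 2·2+0=4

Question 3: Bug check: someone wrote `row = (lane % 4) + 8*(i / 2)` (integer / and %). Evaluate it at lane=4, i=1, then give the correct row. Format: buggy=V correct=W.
`(lane % 4) + 8*(i / 2)`[4,1]->0
L=4->gid=4>>2=1, tid=4&3=0
[1]->row 1+0=1  col 0·2+1=1
row: 0 vs 1

buggy=0 correct=1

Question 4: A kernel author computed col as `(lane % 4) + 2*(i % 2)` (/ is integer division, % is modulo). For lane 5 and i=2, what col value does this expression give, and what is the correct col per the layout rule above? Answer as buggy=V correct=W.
buggy=1 correct=2

`(lane % 4) + 2*(i % 2)`[5,2]->1
L=5->gid=5>>2=1, tid=5&3=1
[2]->row 1+8=9  col 1·2+0=2
col: 1 vs 2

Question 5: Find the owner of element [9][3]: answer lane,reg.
5,3

r=9->g=1,rb=1  c=3->t=1,b0=1
L=1*4+1=5  i=1*2+1=3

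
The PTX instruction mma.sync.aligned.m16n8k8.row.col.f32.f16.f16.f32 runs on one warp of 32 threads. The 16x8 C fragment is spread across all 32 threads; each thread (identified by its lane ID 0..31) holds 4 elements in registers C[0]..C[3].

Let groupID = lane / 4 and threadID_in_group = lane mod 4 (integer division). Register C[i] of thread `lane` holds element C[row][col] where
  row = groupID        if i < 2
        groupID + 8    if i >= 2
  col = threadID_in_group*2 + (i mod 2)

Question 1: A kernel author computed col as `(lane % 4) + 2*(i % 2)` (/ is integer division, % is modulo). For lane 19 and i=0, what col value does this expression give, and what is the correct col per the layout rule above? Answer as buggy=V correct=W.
buggy=3 correct=6

`(lane % 4) + 2*(i % 2)`[19,0]->3
lane 19: gid=4 (19/4), tid=3 (19%4)
i=0: r=4+0=4, c=3*2+0=6
col: 3 vs 6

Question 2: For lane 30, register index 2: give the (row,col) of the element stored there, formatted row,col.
15,4

lane 30->30/4=7, 30 mod 4=2
i=2  r:7+8->15  c:2·2+0->4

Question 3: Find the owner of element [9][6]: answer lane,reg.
r: 9->gid=1,r8=1  c: 6->tid=3,i&1=0
L=1*4+3=7  i=1*2+0=2

7,2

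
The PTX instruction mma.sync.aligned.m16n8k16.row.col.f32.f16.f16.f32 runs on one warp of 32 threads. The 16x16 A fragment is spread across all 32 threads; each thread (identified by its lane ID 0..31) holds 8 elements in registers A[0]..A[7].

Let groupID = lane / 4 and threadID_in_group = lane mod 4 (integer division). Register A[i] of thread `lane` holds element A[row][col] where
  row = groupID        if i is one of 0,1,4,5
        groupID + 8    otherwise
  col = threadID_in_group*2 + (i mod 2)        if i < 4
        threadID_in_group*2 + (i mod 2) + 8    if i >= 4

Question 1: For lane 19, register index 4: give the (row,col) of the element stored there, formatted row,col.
lane 19: grp=4 (19/4), tig=3 (19%4)
i=4: r=4+0=4, c=3*2+0+8=14

4,14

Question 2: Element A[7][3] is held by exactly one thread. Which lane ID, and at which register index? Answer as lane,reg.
29,1

r=7⇒gr=7,Rb=0  c=3⇒Cb=0,th=1,odd=1
L=7*4+1=29  i=0*4+0*2+1=1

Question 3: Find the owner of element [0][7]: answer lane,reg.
r: 0->gid=0,r8=0  c: 7->c8=0,tid=3,i&1=1
L=0*4+3=3  i=0*4+0*2+1=1

3,1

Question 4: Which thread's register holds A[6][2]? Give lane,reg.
25,0

r=6→G=6,rhi=0  c=2→chi=0,T=1,p=0
L=6*4+1=25  i=0*4+0*2+0=0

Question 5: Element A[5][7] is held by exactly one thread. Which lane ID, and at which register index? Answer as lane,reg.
r=5⇒gr=5,Rb=0  c=7⇒Cb=0,th=3,odd=1
L=5*4+3=23  i=0*4+0*2+1=1

23,1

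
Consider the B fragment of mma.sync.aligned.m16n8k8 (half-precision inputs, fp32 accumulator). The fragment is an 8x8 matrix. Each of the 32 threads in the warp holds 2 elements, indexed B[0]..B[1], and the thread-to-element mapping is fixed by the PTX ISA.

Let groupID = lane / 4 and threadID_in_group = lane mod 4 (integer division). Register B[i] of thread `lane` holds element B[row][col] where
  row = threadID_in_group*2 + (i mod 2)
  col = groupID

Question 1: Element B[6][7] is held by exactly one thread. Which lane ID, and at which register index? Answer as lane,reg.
c=7→G=7  r=6→T=3,p=0
L=7*4+3=31  i=0=0

31,0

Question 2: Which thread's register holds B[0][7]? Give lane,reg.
28,0

c=7→G=7  r=0→T=0,p=0
L=7*4+0=28  i=0=0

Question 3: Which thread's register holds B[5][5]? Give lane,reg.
22,1

c:5=>grp=5  r:5=>tig=2,lo=1
L=5*4+2=22  i=1=1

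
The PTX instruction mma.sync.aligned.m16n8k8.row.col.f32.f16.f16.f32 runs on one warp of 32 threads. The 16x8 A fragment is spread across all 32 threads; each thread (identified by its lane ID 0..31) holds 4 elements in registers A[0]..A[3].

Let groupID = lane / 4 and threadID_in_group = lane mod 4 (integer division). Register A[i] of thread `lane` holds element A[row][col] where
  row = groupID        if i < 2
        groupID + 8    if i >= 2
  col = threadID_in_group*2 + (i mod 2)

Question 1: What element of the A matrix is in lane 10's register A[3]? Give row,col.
10,5

lane 10=>10/4=2, 10 mod 4=2
i=3  r:2+8=>10  c:2·2+1=>5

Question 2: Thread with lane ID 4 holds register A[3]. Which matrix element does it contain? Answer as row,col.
L=4=>grp=4>>2=1, tig=4&3=0
[3]=>row 1+8=9  col 0·2+1=1

9,1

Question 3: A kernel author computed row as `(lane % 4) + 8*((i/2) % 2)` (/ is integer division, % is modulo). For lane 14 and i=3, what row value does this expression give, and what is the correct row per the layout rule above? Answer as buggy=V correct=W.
buggy=10 correct=11

`(lane % 4) + 8*((i/2) % 2)`[14,3]=>10
lane 14=>14/4=3, 14 mod 4=2
i=3  r:3+8=>11  c:2·2+1=>5
row: 10 vs 11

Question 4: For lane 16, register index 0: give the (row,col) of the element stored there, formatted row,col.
lane 16->16/4=4, 16 mod 4=0
i=0  r:4+0->4  c:2·0+0->0

4,0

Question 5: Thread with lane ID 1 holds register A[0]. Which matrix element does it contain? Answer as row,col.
lane 1->1/4=0, 1 mod 4=1
i=0  r:0+0->0  c:2·1+0->2

0,2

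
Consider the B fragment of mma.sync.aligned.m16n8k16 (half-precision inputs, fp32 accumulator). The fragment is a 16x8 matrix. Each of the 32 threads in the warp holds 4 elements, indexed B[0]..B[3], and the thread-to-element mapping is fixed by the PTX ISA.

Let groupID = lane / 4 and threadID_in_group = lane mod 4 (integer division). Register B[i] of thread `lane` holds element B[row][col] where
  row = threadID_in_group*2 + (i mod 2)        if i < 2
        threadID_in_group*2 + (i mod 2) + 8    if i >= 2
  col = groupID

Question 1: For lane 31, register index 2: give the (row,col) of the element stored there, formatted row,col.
31: gr=7,th=3
[2] (3*2+0+8,7) = (14,7)

14,7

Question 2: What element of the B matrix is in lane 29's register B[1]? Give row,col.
lane 29->29/4=7, 29 mod 4=1
i=1  r:2·1+1+0->3  c:7

3,7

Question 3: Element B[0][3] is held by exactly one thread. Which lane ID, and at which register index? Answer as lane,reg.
12,0

c: 3->gid=3  r: 0->r8=0,tid=0,i&1=0
L=3*4+0=12  i=0*2+0=0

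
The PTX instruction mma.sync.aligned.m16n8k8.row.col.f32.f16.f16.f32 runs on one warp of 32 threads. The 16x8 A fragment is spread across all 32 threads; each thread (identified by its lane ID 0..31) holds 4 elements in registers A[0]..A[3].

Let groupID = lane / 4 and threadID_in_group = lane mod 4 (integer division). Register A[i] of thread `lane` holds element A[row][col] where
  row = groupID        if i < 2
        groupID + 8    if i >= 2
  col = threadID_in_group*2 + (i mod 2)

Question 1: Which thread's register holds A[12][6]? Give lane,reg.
19,2

r:12=>grp=4,rB=1  c:6=>tig=3,lo=0
L=4*4+3=19  i=1*2+0=2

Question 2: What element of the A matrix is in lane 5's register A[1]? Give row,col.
1,3

5: G=1,T=1
[1] (1+0,1*2+1) = (1,3)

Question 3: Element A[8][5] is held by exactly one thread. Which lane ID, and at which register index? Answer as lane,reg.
r:8=>grp=0,rB=1  c:5=>tig=2,lo=1
L=0*4+2=2  i=1*2+1=3

2,3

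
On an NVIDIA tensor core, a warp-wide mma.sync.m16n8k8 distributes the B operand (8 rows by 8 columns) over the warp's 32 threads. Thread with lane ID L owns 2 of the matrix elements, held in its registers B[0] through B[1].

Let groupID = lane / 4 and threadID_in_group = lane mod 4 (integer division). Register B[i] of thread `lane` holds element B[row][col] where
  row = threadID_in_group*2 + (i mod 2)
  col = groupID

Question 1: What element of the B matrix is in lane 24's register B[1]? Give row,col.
1,6

L=24⇒gr=24>>2=6, th=24&3=0
[1]⇒row 0·2+1=1  col gr=6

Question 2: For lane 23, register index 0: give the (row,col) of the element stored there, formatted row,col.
L=23⇒gr=23>>2=5, th=23&3=3
[0]⇒row 3·2+0=6  col gr=5

6,5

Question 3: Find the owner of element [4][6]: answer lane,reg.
26,0

c=6⇒gr=6  r=4⇒th=2,odd=0
L=6*4+2=26  i=0=0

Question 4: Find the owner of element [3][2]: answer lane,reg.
c=2⇒gr=2  r=3⇒th=1,odd=1
L=2*4+1=9  i=1=1

9,1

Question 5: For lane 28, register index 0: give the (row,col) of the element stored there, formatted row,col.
lane 28: gid=7 (28/4), tid=0 (28%4)
i=0: r=0*2+0=0, c=gid=7

0,7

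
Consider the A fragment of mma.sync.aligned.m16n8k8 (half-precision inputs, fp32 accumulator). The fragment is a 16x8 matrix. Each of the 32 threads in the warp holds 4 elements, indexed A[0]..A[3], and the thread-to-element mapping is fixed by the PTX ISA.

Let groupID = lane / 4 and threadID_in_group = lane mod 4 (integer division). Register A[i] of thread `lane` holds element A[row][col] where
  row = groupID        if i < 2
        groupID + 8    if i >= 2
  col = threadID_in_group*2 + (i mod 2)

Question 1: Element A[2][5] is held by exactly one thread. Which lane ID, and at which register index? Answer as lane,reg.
10,1

r:2=>grp=2,rB=0  c:5=>tig=2,lo=1
L=2*4+2=10  i=0*2+1=1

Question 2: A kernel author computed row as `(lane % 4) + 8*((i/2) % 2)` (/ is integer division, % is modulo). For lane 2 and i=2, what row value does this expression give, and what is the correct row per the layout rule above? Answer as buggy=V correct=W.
`(lane % 4) + 8*((i/2) % 2)`[2,2]→10
lane 2→2/4=0, 2 mod 4=2
i=2  r:0+8→8  c:2·2+0→4
row: 10 vs 8

buggy=10 correct=8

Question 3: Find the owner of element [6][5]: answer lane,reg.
26,1

r=6->g=6,rb=0  c=5->t=2,b0=1
L=6*4+2=26  i=0*2+1=1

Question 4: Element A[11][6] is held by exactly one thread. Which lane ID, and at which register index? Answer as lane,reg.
r: 11->gid=3,r8=1  c: 6->tid=3,i&1=0
L=3*4+3=15  i=1*2+0=2

15,2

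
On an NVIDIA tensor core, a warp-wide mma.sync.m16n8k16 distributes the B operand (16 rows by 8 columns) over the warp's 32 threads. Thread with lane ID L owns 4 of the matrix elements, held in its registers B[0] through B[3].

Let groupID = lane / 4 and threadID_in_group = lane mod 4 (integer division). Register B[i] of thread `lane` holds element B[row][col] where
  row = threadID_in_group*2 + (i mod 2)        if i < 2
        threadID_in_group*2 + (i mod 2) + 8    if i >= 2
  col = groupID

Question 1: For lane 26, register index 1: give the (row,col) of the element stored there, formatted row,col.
26: gr=6,th=2
[1] (2*2+1+0,6) = (5,6)

5,6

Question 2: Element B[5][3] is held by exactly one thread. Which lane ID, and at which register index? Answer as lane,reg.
14,1

c:3=>grp=3  r:5=>rB=0,tig=2,lo=1
L=3*4+2=14  i=0*2+1=1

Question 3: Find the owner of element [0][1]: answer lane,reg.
c=1->g=1  r=0->rb=0,t=0,b0=0
L=1*4+0=4  i=0*2+0=0

4,0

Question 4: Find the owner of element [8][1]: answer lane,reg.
4,2

c:1=>grp=1  r:8=>rB=1,tig=0,lo=0
L=1*4+0=4  i=1*2+0=2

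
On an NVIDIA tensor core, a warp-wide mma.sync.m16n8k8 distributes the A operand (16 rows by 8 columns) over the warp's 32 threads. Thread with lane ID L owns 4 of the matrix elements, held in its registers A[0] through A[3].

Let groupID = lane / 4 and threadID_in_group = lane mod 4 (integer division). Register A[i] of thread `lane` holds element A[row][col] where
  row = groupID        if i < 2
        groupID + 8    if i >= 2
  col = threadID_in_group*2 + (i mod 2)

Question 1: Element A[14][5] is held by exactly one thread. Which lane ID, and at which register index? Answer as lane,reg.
r=14->g=6,rb=1  c=5->t=2,b0=1
L=6*4+2=26  i=1*2+1=3

26,3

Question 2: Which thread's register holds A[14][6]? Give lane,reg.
27,2

r=14→G=6,rhi=1  c=6→T=3,p=0
L=6*4+3=27  i=1*2+0=2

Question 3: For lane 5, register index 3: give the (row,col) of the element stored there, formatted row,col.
lane 5→5/4=1, 5 mod 4=1
i=3  r:1+8→9  c:2·1+1→3

9,3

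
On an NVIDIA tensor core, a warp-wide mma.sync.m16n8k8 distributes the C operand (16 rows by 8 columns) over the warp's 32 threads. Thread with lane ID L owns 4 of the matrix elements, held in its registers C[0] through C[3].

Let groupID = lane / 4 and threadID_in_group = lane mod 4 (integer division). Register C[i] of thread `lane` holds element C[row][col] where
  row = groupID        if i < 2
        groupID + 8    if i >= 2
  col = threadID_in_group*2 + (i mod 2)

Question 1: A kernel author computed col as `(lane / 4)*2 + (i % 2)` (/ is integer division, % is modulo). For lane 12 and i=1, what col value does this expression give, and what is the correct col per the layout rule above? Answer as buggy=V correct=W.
`(lane / 4)*2 + (i % 2)`[12,1]→7
lane 12: G=3 (12/4), T=0 (12%4)
i=1: r=3+0=3, c=0*2+1=1
col: 7 vs 1

buggy=7 correct=1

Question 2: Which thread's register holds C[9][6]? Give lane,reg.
r: 9->gid=1,r8=1  c: 6->tid=3,i&1=0
L=1*4+3=7  i=1*2+0=2

7,2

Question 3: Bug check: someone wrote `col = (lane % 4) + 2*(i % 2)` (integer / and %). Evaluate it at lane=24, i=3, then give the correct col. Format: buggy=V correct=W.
`(lane % 4) + 2*(i % 2)`[24,3]⇒2
24: gr=6,th=0
[3] (6+8,0*2+1) = (14,1)
col: 2 vs 1

buggy=2 correct=1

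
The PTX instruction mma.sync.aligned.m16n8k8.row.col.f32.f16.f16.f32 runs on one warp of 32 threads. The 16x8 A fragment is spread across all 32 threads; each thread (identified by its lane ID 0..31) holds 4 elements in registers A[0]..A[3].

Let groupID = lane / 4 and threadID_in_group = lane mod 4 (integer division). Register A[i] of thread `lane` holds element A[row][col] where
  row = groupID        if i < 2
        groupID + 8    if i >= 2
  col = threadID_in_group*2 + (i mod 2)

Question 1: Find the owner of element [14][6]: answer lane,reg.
27,2

r:14=>grp=6,rB=1  c:6=>tig=3,lo=0
L=6*4+3=27  i=1*2+0=2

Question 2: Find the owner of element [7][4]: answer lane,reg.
30,0

r: 7->gid=7,r8=0  c: 4->tid=2,i&1=0
L=7*4+2=30  i=0*2+0=0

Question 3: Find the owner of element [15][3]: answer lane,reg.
29,3

r:15=>grp=7,rB=1  c:3=>tig=1,lo=1
L=7*4+1=29  i=1*2+1=3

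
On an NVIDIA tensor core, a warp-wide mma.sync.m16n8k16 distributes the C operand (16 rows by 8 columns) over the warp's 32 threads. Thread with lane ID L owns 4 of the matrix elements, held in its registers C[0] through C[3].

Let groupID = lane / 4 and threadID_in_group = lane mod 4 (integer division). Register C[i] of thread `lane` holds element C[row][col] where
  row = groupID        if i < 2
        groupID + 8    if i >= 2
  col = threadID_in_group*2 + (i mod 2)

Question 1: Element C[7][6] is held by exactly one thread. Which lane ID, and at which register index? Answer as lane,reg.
31,0

r:7=>grp=7,rB=0  c:6=>tig=3,lo=0
L=7*4+3=31  i=0*2+0=0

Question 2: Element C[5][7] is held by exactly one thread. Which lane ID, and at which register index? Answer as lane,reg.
23,1

r: 5->gid=5,r8=0  c: 7->tid=3,i&1=1
L=5*4+3=23  i=0*2+1=1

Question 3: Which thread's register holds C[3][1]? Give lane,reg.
r=3->g=3,rb=0  c=1->t=0,b0=1
L=3*4+0=12  i=0*2+1=1

12,1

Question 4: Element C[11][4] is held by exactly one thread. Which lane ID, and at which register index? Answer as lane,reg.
14,2

r:11=>grp=3,rB=1  c:4=>tig=2,lo=0
L=3*4+2=14  i=1*2+0=2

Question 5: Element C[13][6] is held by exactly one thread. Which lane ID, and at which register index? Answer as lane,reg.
r: 13->gid=5,r8=1  c: 6->tid=3,i&1=0
L=5*4+3=23  i=1*2+0=2

23,2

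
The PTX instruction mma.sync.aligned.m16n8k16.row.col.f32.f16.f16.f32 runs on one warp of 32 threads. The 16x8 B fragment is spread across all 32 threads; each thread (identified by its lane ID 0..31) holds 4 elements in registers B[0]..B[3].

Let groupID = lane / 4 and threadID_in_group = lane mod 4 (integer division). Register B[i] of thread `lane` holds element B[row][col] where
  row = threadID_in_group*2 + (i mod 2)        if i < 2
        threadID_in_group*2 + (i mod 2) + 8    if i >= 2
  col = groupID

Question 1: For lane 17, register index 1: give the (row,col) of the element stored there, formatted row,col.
lane 17: gid=4 (17/4), tid=1 (17%4)
i=1: r=1*2+1+0=3, c=gid=4

3,4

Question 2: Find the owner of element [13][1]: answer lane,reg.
6,3

c=1⇒gr=1  r=13⇒Rb=1,th=2,odd=1
L=1*4+2=6  i=1*2+1=3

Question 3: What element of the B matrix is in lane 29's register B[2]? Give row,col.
lane 29=>29/4=7, 29 mod 4=1
i=2  r:2·1+0+8=>10  c:7

10,7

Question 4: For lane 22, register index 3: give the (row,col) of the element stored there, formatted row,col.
lane 22: gr=5 (22/4), th=2 (22%4)
i=3: r=2*2+1+8=13, c=gr=5

13,5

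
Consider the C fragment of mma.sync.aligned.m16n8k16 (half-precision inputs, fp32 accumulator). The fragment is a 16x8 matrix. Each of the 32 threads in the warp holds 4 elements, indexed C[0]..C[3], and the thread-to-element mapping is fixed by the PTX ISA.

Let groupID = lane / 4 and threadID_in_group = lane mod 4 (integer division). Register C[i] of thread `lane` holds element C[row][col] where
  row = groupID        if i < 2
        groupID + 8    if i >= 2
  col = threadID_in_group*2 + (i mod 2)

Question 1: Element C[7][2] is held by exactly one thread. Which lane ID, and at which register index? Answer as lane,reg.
29,0

r=7→G=7,rhi=0  c=2→T=1,p=0
L=7*4+1=29  i=0*2+0=0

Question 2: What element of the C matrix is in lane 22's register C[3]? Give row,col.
13,5

lane 22->22/4=5, 22 mod 4=2
i=3  r:5+8->13  c:2·2+1->5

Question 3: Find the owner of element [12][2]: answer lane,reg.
17,2

r=12⇒gr=4,Rb=1  c=2⇒th=1,odd=0
L=4*4+1=17  i=1*2+0=2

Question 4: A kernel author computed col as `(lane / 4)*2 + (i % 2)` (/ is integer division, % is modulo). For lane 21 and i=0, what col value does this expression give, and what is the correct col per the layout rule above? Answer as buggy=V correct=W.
`(lane / 4)*2 + (i % 2)`[21,0]⇒10
L=21⇒gr=21>>2=5, th=21&3=1
[0]⇒row 5+0=5  col 1·2+0=2
col: 10 vs 2

buggy=10 correct=2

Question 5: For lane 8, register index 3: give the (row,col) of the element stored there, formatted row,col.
8: gid=2,tid=0
[3] (2+8,0*2+1) = (10,1)

10,1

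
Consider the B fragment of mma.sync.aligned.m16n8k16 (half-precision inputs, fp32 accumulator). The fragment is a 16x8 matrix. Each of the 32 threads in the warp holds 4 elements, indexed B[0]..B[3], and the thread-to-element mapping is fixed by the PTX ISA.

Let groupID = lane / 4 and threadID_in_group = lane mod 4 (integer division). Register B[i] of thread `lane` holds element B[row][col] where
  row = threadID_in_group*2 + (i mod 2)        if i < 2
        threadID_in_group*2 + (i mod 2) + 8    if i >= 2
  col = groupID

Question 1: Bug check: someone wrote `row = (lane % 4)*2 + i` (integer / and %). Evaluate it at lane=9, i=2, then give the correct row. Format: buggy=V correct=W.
`(lane % 4)*2 + i`[9,2]=>4
L=9=>grp=9>>2=2, tig=9&3=1
[2]=>row 1·2+0+8=10  col grp=2
row: 4 vs 10

buggy=4 correct=10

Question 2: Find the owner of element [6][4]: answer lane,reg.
19,0

c=4->g=4  r=6->rb=0,t=3,b0=0
L=4*4+3=19  i=0*2+0=0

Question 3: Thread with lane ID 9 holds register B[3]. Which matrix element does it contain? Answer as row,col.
lane 9→9/4=2, 9 mod 4=1
i=3  r:2·1+1+8→11  c:2

11,2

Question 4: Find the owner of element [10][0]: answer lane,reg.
c:0=>grp=0  r:10=>rB=1,tig=1,lo=0
L=0*4+1=1  i=1*2+0=2

1,2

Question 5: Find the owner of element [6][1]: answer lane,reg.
c=1->g=1  r=6->rb=0,t=3,b0=0
L=1*4+3=7  i=0*2+0=0

7,0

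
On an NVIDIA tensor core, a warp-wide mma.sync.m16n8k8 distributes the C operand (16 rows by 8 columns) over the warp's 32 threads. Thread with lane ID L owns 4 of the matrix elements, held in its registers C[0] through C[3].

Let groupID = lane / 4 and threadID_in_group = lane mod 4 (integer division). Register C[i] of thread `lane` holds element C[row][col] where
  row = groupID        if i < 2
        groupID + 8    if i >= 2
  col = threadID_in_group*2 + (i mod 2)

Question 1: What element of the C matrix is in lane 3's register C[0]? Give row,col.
L=3->g=3>>2=0, t=3&3=3
[0]->row 0+0=0  col 3·2+0=6

0,6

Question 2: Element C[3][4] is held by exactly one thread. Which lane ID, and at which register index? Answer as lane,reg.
14,0

r: 3->gid=3,r8=0  c: 4->tid=2,i&1=0
L=3*4+2=14  i=0*2+0=0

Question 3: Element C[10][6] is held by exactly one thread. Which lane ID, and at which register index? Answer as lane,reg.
r=10⇒gr=2,Rb=1  c=6⇒th=3,odd=0
L=2*4+3=11  i=1*2+0=2

11,2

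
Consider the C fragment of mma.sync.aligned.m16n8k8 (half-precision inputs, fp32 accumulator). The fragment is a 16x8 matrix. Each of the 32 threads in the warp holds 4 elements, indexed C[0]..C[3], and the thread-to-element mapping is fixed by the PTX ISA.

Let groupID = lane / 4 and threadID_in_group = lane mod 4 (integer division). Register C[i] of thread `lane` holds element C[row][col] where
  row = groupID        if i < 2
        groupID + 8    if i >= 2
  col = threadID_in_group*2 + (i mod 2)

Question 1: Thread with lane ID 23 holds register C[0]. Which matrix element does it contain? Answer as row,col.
L=23⇒gr=23>>2=5, th=23&3=3
[0]⇒row 5+0=5  col 3·2+0=6

5,6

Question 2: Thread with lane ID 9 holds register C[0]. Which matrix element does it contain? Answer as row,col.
2,2

lane 9⇒9/4=2, 9 mod 4=1
i=0  r:2+0⇒2  c:2·1+0⇒2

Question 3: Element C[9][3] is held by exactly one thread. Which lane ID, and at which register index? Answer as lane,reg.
5,3

r=9→G=1,rhi=1  c=3→T=1,p=1
L=1*4+1=5  i=1*2+1=3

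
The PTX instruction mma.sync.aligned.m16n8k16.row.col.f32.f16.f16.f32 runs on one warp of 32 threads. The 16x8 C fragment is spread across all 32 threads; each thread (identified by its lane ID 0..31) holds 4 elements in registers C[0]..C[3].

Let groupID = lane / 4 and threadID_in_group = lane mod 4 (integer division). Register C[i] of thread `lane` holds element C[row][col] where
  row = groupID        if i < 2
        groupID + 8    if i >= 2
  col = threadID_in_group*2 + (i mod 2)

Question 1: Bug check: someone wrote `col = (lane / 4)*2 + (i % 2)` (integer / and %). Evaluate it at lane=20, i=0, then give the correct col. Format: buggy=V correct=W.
`(lane / 4)*2 + (i % 2)`[20,0]=>10
20: grp=5,tig=0
[0] (5+0,0*2+0) = (5,0)
col: 10 vs 0

buggy=10 correct=0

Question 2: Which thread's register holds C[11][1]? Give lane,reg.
12,3

r:11=>grp=3,rB=1  c:1=>tig=0,lo=1
L=3*4+0=12  i=1*2+1=3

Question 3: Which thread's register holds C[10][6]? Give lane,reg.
11,2

r=10→G=2,rhi=1  c=6→T=3,p=0
L=2*4+3=11  i=1*2+0=2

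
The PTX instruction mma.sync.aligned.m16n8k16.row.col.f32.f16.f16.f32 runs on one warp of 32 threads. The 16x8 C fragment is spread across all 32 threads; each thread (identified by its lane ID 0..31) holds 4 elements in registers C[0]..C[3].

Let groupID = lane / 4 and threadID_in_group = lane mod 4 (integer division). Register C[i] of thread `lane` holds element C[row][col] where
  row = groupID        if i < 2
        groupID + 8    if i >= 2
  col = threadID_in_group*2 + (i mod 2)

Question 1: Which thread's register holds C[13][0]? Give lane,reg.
r=13⇒gr=5,Rb=1  c=0⇒th=0,odd=0
L=5*4+0=20  i=1*2+0=2

20,2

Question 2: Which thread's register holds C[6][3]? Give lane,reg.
25,1

r:6=>grp=6,rB=0  c:3=>tig=1,lo=1
L=6*4+1=25  i=0*2+1=1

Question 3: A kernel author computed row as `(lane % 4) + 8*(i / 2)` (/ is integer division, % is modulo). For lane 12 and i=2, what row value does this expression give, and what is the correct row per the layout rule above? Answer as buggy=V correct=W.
buggy=8 correct=11

`(lane % 4) + 8*(i / 2)`[12,2]=>8
12: grp=3,tig=0
[2] (3+8,0*2+0) = (11,0)
row: 8 vs 11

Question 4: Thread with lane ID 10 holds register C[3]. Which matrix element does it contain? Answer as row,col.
10,5

10: G=2,T=2
[3] (2+8,2*2+1) = (10,5)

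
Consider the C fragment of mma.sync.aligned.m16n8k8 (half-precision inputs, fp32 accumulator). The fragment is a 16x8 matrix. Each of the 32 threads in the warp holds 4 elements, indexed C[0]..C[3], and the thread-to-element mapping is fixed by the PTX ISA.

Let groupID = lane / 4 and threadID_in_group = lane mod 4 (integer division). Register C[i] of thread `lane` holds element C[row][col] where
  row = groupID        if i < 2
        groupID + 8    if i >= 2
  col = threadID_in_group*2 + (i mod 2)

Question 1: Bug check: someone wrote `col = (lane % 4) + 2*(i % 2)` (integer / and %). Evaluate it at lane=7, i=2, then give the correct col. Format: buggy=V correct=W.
`(lane % 4) + 2*(i % 2)`[7,2]->3
lane 7: g=1 (7/4), t=3 (7%4)
i=2: r=1+8=9, c=3*2+0=6
col: 3 vs 6

buggy=3 correct=6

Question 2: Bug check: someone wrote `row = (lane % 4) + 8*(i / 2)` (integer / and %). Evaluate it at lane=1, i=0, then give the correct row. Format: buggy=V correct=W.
buggy=1 correct=0

`(lane % 4) + 8*(i / 2)`[1,0]->1
1: g=0,t=1
[0] (0+0,1*2+0) = (0,2)
row: 1 vs 0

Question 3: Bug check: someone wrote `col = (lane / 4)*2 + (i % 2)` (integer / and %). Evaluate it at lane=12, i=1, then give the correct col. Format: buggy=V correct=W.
buggy=7 correct=1

`(lane / 4)*2 + (i % 2)`[12,1]→7
12: G=3,T=0
[1] (3+0,0*2+1) = (3,1)
col: 7 vs 1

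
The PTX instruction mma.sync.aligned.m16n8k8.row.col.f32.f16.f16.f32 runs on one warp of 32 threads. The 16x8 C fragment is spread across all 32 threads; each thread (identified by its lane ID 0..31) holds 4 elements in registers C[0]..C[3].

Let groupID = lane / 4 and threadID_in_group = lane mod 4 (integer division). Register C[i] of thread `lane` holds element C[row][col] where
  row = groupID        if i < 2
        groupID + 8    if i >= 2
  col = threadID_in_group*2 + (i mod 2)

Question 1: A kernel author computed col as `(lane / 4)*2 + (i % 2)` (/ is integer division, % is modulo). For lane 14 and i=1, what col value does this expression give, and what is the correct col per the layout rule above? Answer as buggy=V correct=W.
`(lane / 4)*2 + (i % 2)`[14,1]⇒7
L=14⇒gr=14>>2=3, th=14&3=2
[1]⇒row 3+0=3  col 2·2+1=5
col: 7 vs 5

buggy=7 correct=5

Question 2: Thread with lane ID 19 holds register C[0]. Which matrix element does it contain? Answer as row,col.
4,6

lane 19: gr=4 (19/4), th=3 (19%4)
i=0: r=4+0=4, c=3*2+0=6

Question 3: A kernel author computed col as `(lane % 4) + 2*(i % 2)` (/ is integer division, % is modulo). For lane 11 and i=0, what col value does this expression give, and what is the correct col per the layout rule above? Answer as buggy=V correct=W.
buggy=3 correct=6

`(lane % 4) + 2*(i % 2)`[11,0]→3
lane 11: G=2 (11/4), T=3 (11%4)
i=0: r=2+0=2, c=3*2+0=6
col: 3 vs 6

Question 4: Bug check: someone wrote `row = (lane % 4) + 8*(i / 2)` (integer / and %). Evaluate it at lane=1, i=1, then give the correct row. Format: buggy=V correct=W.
buggy=1 correct=0

`(lane % 4) + 8*(i / 2)`[1,1]→1
lane 1→1/4=0, 1 mod 4=1
i=1  r:0+0→0  c:2·1+1→3
row: 1 vs 0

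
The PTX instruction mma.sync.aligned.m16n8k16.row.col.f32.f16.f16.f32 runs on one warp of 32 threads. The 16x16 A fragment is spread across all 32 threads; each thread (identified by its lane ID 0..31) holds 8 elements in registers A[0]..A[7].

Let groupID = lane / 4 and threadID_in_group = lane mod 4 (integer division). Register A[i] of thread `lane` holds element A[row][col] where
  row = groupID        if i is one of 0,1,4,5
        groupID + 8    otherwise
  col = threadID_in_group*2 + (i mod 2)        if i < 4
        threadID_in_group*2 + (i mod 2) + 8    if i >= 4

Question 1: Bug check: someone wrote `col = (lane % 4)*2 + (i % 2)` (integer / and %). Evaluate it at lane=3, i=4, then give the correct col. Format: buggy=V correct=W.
buggy=6 correct=14

`(lane % 4)*2 + (i % 2)`[3,4]=>6
lane 3: grp=0 (3/4), tig=3 (3%4)
i=4: r=0+0=0, c=3*2+0+8=14
col: 6 vs 14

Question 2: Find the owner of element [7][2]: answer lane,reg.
r:7=>grp=7,rB=0  c:2=>cB=0,tig=1,lo=0
L=7*4+1=29  i=0*4+0*2+0=0

29,0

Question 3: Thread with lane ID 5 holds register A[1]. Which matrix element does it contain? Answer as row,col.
lane 5: G=1 (5/4), T=1 (5%4)
i=1: r=1+0=1, c=1*2+1+0=3

1,3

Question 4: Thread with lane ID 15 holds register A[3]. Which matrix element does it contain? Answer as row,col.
11,7

lane 15: G=3 (15/4), T=3 (15%4)
i=3: r=3+8=11, c=3*2+1+0=7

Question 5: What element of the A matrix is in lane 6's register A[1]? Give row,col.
1,5

lane 6: G=1 (6/4), T=2 (6%4)
i=1: r=1+0=1, c=2*2+1+0=5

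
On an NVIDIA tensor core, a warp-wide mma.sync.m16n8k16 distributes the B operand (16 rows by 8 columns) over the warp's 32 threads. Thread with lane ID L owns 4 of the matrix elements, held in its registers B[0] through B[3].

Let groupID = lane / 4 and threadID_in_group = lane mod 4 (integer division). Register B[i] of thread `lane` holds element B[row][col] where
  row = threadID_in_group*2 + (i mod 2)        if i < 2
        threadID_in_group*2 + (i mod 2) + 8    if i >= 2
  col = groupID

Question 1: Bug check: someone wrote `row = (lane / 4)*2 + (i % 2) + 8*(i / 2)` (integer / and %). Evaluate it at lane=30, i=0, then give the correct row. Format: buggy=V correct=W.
`(lane / 4)*2 + (i % 2) + 8*(i / 2)`[30,0]=>14
L=30=>grp=30>>2=7, tig=30&3=2
[0]=>row 2·2+0+0=4  col grp=7
row: 14 vs 4

buggy=14 correct=4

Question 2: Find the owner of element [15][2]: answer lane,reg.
c:2=>grp=2  r:15=>rB=1,tig=3,lo=1
L=2*4+3=11  i=1*2+1=3

11,3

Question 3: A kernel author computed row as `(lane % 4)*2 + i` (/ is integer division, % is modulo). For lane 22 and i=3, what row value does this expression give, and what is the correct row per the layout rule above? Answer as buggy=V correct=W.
`(lane % 4)*2 + i`[22,3]->7
22: g=5,t=2
[3] (2*2+1+8,5) = (13,5)
row: 7 vs 13

buggy=7 correct=13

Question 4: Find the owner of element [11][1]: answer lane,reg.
5,3

c=1->g=1  r=11->rb=1,t=1,b0=1
L=1*4+1=5  i=1*2+1=3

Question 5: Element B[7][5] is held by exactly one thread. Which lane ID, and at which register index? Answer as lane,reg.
23,1

c: 5->gid=5  r: 7->r8=0,tid=3,i&1=1
L=5*4+3=23  i=0*2+1=1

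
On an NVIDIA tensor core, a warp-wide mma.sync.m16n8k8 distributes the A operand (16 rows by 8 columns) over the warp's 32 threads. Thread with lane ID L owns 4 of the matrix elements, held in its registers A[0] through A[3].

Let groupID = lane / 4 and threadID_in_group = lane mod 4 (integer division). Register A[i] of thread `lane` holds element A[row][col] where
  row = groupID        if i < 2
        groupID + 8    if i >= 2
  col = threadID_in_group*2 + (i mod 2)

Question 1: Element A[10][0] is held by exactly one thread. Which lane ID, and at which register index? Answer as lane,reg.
r=10->g=2,rb=1  c=0->t=0,b0=0
L=2*4+0=8  i=1*2+0=2

8,2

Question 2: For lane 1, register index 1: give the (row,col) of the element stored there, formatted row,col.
0,3

lane 1->1/4=0, 1 mod 4=1
i=1  r:0+0->0  c:2·1+1->3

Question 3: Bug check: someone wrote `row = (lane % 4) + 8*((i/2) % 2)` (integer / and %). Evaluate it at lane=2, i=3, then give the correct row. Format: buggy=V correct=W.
`(lane % 4) + 8*((i/2) % 2)`[2,3]→10
2: G=0,T=2
[3] (0+8,2*2+1) = (8,5)
row: 10 vs 8

buggy=10 correct=8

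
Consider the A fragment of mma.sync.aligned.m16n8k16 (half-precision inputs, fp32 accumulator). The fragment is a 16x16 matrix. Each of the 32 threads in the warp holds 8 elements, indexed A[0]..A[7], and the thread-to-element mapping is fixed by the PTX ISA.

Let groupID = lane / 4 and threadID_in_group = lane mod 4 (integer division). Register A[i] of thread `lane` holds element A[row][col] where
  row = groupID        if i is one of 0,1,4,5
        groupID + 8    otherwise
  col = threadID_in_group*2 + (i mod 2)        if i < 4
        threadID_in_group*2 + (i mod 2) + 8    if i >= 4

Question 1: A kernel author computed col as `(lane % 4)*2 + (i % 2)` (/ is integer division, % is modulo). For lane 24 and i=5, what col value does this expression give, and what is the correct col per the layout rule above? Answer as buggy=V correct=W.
buggy=1 correct=9

`(lane % 4)*2 + (i % 2)`[24,5]=>1
L=24=>grp=24>>2=6, tig=24&3=0
[5]=>row 6+0=6  col 0·2+1+8=9
col: 1 vs 9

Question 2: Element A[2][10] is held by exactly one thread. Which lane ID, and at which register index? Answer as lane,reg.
r:2=>grp=2,rB=0  c:10=>cB=1,tig=1,lo=0
L=2*4+1=9  i=1*4+0*2+0=4

9,4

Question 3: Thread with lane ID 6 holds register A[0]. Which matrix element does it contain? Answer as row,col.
lane 6->6/4=1, 6 mod 4=2
i=0  r:1+0->1  c:2·2+0+0->4

1,4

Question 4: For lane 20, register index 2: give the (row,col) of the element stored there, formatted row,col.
13,0

lane 20: gr=5 (20/4), th=0 (20%4)
i=2: r=5+8=13, c=0*2+0+0=0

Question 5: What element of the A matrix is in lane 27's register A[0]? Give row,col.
6,6

27: grp=6,tig=3
[0] (6+0,3*2+0+0) = (6,6)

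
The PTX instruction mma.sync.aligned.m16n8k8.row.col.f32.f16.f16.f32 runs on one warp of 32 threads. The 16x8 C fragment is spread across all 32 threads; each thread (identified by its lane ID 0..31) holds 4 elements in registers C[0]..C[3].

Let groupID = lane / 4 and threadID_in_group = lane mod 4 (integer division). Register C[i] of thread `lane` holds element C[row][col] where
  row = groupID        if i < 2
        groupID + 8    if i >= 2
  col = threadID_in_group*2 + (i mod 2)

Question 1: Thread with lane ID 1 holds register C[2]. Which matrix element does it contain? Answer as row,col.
lane 1⇒1/4=0, 1 mod 4=1
i=2  r:0+8⇒8  c:2·1+0⇒2

8,2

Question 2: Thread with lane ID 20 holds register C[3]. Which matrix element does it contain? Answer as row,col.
13,1

lane 20→20/4=5, 20 mod 4=0
i=3  r:5+8→13  c:2·0+1→1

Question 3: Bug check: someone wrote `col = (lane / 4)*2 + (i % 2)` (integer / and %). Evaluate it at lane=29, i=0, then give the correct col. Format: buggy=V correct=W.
`(lane / 4)*2 + (i % 2)`[29,0]→14
lane 29→29/4=7, 29 mod 4=1
i=0  r:7+0→7  c:2·1+0→2
col: 14 vs 2

buggy=14 correct=2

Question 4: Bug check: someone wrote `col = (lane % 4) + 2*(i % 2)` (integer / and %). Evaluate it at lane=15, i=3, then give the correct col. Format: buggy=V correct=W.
`(lane % 4) + 2*(i % 2)`[15,3]->5
15: gid=3,tid=3
[3] (3+8,3*2+1) = (11,7)
col: 5 vs 7

buggy=5 correct=7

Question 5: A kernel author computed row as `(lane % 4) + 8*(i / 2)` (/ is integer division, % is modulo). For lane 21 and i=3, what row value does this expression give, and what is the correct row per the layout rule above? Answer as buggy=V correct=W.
buggy=9 correct=13

`(lane % 4) + 8*(i / 2)`[21,3]=>9
21: grp=5,tig=1
[3] (5+8,1*2+1) = (13,3)
row: 9 vs 13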